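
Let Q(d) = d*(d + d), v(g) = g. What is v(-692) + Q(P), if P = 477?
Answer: 454366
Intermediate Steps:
Q(d) = 2*d² (Q(d) = d*(2*d) = 2*d²)
v(-692) + Q(P) = -692 + 2*477² = -692 + 2*227529 = -692 + 455058 = 454366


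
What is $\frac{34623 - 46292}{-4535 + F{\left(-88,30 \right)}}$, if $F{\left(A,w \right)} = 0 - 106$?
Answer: $\frac{1667}{663} \approx 2.5143$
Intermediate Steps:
$F{\left(A,w \right)} = -106$ ($F{\left(A,w \right)} = 0 - 106 = -106$)
$\frac{34623 - 46292}{-4535 + F{\left(-88,30 \right)}} = \frac{34623 - 46292}{-4535 - 106} = - \frac{11669}{-4641} = \left(-11669\right) \left(- \frac{1}{4641}\right) = \frac{1667}{663}$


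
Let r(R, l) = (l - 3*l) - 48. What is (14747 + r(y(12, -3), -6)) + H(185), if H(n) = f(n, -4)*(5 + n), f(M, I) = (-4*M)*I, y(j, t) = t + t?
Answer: 577111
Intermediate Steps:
y(j, t) = 2*t
f(M, I) = -4*I*M
H(n) = 16*n*(5 + n) (H(n) = (-4*(-4)*n)*(5 + n) = (16*n)*(5 + n) = 16*n*(5 + n))
r(R, l) = -48 - 2*l (r(R, l) = -2*l - 48 = -48 - 2*l)
(14747 + r(y(12, -3), -6)) + H(185) = (14747 + (-48 - 2*(-6))) + 16*185*(5 + 185) = (14747 + (-48 + 12)) + 16*185*190 = (14747 - 36) + 562400 = 14711 + 562400 = 577111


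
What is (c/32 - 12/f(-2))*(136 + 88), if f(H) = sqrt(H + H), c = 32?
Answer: 224 + 1344*I ≈ 224.0 + 1344.0*I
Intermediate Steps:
f(H) = sqrt(2)*sqrt(H) (f(H) = sqrt(2*H) = sqrt(2)*sqrt(H))
(c/32 - 12/f(-2))*(136 + 88) = (32/32 - 12*(-I/2))*(136 + 88) = (32*(1/32) - 12*(-I/2))*224 = (1 - 12*(-I/2))*224 = (1 - (-6)*I)*224 = (1 + 6*I)*224 = 224 + 1344*I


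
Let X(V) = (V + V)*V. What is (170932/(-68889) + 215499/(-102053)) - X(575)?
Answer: -4648837418250257/7030329117 ≈ -6.6126e+5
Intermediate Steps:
X(V) = 2*V² (X(V) = (2*V)*V = 2*V²)
(170932/(-68889) + 215499/(-102053)) - X(575) = (170932/(-68889) + 215499/(-102053)) - 2*575² = (170932*(-1/68889) + 215499*(-1/102053)) - 2*330625 = (-170932/68889 - 215499/102053) - 1*661250 = -32289634007/7030329117 - 661250 = -4648837418250257/7030329117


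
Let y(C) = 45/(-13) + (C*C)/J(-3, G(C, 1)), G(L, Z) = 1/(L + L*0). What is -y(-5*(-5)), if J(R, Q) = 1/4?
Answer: -32455/13 ≈ -2496.5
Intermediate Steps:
G(L, Z) = 1/L (G(L, Z) = 1/(L + 0) = 1/L)
J(R, Q) = ¼
y(C) = -45/13 + 4*C² (y(C) = 45/(-13) + (C*C)/(¼) = 45*(-1/13) + C²*4 = -45/13 + 4*C²)
-y(-5*(-5)) = -(-45/13 + 4*(-5*(-5))²) = -(-45/13 + 4*25²) = -(-45/13 + 4*625) = -(-45/13 + 2500) = -1*32455/13 = -32455/13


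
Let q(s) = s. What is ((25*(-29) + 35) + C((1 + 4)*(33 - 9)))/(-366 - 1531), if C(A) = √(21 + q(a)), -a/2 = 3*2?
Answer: 687/1897 ≈ 0.36215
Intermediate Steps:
a = -12 (a = -6*2 = -2*6 = -12)
C(A) = 3 (C(A) = √(21 - 12) = √9 = 3)
((25*(-29) + 35) + C((1 + 4)*(33 - 9)))/(-366 - 1531) = ((25*(-29) + 35) + 3)/(-366 - 1531) = ((-725 + 35) + 3)/(-1897) = (-690 + 3)*(-1/1897) = -687*(-1/1897) = 687/1897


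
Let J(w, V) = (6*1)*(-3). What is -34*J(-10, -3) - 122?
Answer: 490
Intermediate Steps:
J(w, V) = -18 (J(w, V) = 6*(-3) = -18)
-34*J(-10, -3) - 122 = -34*(-18) - 122 = 612 - 122 = 490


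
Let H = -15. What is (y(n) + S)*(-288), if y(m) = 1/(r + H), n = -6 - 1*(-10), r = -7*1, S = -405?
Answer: 1283184/11 ≈ 1.1665e+5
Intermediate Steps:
r = -7
n = 4 (n = -6 + 10 = 4)
y(m) = -1/22 (y(m) = 1/(-7 - 15) = 1/(-22) = -1/22)
(y(n) + S)*(-288) = (-1/22 - 405)*(-288) = -8911/22*(-288) = 1283184/11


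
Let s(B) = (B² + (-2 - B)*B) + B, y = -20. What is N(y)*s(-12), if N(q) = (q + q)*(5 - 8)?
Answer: 1440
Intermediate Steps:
s(B) = B + B² + B*(-2 - B) (s(B) = (B² + B*(-2 - B)) + B = B + B² + B*(-2 - B))
N(q) = -6*q (N(q) = (2*q)*(-3) = -6*q)
N(y)*s(-12) = (-6*(-20))*(-1*(-12)) = 120*12 = 1440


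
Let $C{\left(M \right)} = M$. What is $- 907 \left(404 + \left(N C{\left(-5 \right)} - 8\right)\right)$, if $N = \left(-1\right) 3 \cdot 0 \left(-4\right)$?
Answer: $-359172$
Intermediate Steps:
$N = 0$ ($N = \left(-3\right) 0 \left(-4\right) = 0 \left(-4\right) = 0$)
$- 907 \left(404 + \left(N C{\left(-5 \right)} - 8\right)\right) = - 907 \left(404 + \left(0 \left(-5\right) - 8\right)\right) = - 907 \left(404 + \left(0 - 8\right)\right) = - 907 \left(404 - 8\right) = \left(-907\right) 396 = -359172$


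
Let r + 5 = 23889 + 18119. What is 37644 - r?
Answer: -4359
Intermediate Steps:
r = 42003 (r = -5 + (23889 + 18119) = -5 + 42008 = 42003)
37644 - r = 37644 - 1*42003 = 37644 - 42003 = -4359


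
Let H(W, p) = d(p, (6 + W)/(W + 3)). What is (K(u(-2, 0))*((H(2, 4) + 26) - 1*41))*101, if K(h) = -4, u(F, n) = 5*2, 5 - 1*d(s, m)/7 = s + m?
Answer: 38784/5 ≈ 7756.8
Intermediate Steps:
d(s, m) = 35 - 7*m - 7*s (d(s, m) = 35 - 7*(s + m) = 35 - 7*(m + s) = 35 + (-7*m - 7*s) = 35 - 7*m - 7*s)
H(W, p) = 35 - 7*p - 7*(6 + W)/(3 + W) (H(W, p) = 35 - 7*(6 + W)/(W + 3) - 7*p = 35 - 7*(6 + W)/(3 + W) - 7*p = 35 - 7*p - 7*(6 + W)/(3 + W))
u(F, n) = 10
(K(u(-2, 0))*((H(2, 4) + 26) - 1*41))*101 = -4*((7*(-6 - 1*2 + (3 + 2)*(5 - 1*4))/(3 + 2) + 26) - 1*41)*101 = -4*((7*(-6 - 2 + 5*(5 - 4))/5 + 26) - 41)*101 = -4*((7*(1/5)*(-6 - 2 + 5*1) + 26) - 41)*101 = -4*((7*(1/5)*(-6 - 2 + 5) + 26) - 41)*101 = -4*((7*(1/5)*(-3) + 26) - 41)*101 = -4*((-21/5 + 26) - 41)*101 = -4*(109/5 - 41)*101 = -4*(-96/5)*101 = (384/5)*101 = 38784/5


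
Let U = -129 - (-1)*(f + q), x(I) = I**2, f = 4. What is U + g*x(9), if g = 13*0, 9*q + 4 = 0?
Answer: -1129/9 ≈ -125.44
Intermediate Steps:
q = -4/9 (q = -4/9 + (1/9)*0 = -4/9 + 0 = -4/9 ≈ -0.44444)
g = 0
U = -1129/9 (U = -129 - (-1)*(4 - 4/9) = -129 - (-1)*32/9 = -129 - 1*(-32/9) = -129 + 32/9 = -1129/9 ≈ -125.44)
U + g*x(9) = -1129/9 + 0*9**2 = -1129/9 + 0*81 = -1129/9 + 0 = -1129/9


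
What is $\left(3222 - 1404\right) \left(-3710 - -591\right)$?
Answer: $-5670342$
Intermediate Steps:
$\left(3222 - 1404\right) \left(-3710 - -591\right) = 1818 \left(-3710 + \left(-923 + 1514\right)\right) = 1818 \left(-3710 + 591\right) = 1818 \left(-3119\right) = -5670342$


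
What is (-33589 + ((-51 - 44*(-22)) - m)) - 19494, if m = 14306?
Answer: -66472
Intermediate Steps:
(-33589 + ((-51 - 44*(-22)) - m)) - 19494 = (-33589 + ((-51 - 44*(-22)) - 1*14306)) - 19494 = (-33589 + ((-51 + 968) - 14306)) - 19494 = (-33589 + (917 - 14306)) - 19494 = (-33589 - 13389) - 19494 = -46978 - 19494 = -66472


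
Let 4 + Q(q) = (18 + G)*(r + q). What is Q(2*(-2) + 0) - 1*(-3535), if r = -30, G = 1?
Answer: 2885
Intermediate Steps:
Q(q) = -574 + 19*q (Q(q) = -4 + (18 + 1)*(-30 + q) = -4 + 19*(-30 + q) = -4 + (-570 + 19*q) = -574 + 19*q)
Q(2*(-2) + 0) - 1*(-3535) = (-574 + 19*(2*(-2) + 0)) - 1*(-3535) = (-574 + 19*(-4 + 0)) + 3535 = (-574 + 19*(-4)) + 3535 = (-574 - 76) + 3535 = -650 + 3535 = 2885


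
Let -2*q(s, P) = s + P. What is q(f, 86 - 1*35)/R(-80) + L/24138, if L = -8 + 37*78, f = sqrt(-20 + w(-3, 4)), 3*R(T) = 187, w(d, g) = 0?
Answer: -76963/265518 - 3*I*sqrt(5)/187 ≈ -0.28986 - 0.035873*I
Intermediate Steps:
R(T) = 187/3 (R(T) = (1/3)*187 = 187/3)
f = 2*I*sqrt(5) (f = sqrt(-20 + 0) = sqrt(-20) = 2*I*sqrt(5) ≈ 4.4721*I)
L = 2878 (L = -8 + 2886 = 2878)
q(s, P) = -P/2 - s/2 (q(s, P) = -(s + P)/2 = -(P + s)/2 = -P/2 - s/2)
q(f, 86 - 1*35)/R(-80) + L/24138 = (-(86 - 1*35)/2 - I*sqrt(5))/(187/3) + 2878/24138 = (-(86 - 35)/2 - I*sqrt(5))*(3/187) + 2878*(1/24138) = (-1/2*51 - I*sqrt(5))*(3/187) + 1439/12069 = (-51/2 - I*sqrt(5))*(3/187) + 1439/12069 = (-9/22 - 3*I*sqrt(5)/187) + 1439/12069 = -76963/265518 - 3*I*sqrt(5)/187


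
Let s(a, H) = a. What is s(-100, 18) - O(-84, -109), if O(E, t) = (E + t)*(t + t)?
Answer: -42174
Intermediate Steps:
O(E, t) = 2*t*(E + t) (O(E, t) = (E + t)*(2*t) = 2*t*(E + t))
s(-100, 18) - O(-84, -109) = -100 - 2*(-109)*(-84 - 109) = -100 - 2*(-109)*(-193) = -100 - 1*42074 = -100 - 42074 = -42174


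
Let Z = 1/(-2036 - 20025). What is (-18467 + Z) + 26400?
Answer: 175009912/22061 ≈ 7933.0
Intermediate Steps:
Z = -1/22061 (Z = 1/(-22061) = -1/22061 ≈ -4.5329e-5)
(-18467 + Z) + 26400 = (-18467 - 1/22061) + 26400 = -407400488/22061 + 26400 = 175009912/22061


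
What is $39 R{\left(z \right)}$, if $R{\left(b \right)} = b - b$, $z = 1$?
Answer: $0$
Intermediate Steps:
$R{\left(b \right)} = 0$
$39 R{\left(z \right)} = 39 \cdot 0 = 0$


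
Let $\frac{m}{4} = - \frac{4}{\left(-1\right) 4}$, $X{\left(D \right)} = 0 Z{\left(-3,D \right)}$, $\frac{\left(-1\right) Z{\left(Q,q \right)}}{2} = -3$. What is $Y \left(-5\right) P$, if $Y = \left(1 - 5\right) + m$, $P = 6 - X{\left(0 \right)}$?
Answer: $0$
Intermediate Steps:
$Z{\left(Q,q \right)} = 6$ ($Z{\left(Q,q \right)} = \left(-2\right) \left(-3\right) = 6$)
$X{\left(D \right)} = 0$ ($X{\left(D \right)} = 0 \cdot 6 = 0$)
$m = 4$ ($m = 4 \left(- \frac{4}{\left(-1\right) 4}\right) = 4 \left(- \frac{4}{-4}\right) = 4 \left(\left(-4\right) \left(- \frac{1}{4}\right)\right) = 4 \cdot 1 = 4$)
$P = 6$ ($P = 6 - 0 = 6 + 0 = 6$)
$Y = 0$ ($Y = \left(1 - 5\right) + 4 = -4 + 4 = 0$)
$Y \left(-5\right) P = 0 \left(-5\right) 6 = 0 \cdot 6 = 0$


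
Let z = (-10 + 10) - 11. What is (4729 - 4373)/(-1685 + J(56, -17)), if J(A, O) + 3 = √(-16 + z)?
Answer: -600928/2849371 - 1068*I*√3/2849371 ≈ -0.2109 - 0.00064921*I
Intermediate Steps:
z = -11 (z = 0 - 11 = -11)
J(A, O) = -3 + 3*I*√3 (J(A, O) = -3 + √(-16 - 11) = -3 + √(-27) = -3 + 3*I*√3)
(4729 - 4373)/(-1685 + J(56, -17)) = (4729 - 4373)/(-1685 + (-3 + 3*I*√3)) = 356/(-1688 + 3*I*√3)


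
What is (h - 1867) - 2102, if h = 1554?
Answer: -2415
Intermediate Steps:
(h - 1867) - 2102 = (1554 - 1867) - 2102 = -313 - 2102 = -2415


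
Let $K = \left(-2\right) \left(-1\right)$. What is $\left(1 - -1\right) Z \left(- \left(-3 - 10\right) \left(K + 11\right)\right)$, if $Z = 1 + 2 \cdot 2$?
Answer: $1690$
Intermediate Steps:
$K = 2$
$Z = 5$ ($Z = 1 + 4 = 5$)
$\left(1 - -1\right) Z \left(- \left(-3 - 10\right) \left(K + 11\right)\right) = \left(1 - -1\right) 5 \left(- \left(-3 - 10\right) \left(2 + 11\right)\right) = \left(1 + 1\right) 5 \left(- \left(-13\right) 13\right) = 2 \cdot 5 \left(\left(-1\right) \left(-169\right)\right) = 10 \cdot 169 = 1690$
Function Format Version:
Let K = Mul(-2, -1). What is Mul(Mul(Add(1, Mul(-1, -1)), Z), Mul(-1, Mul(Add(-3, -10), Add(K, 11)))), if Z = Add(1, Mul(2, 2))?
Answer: 1690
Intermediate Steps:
K = 2
Z = 5 (Z = Add(1, 4) = 5)
Mul(Mul(Add(1, Mul(-1, -1)), Z), Mul(-1, Mul(Add(-3, -10), Add(K, 11)))) = Mul(Mul(Add(1, Mul(-1, -1)), 5), Mul(-1, Mul(Add(-3, -10), Add(2, 11)))) = Mul(Mul(Add(1, 1), 5), Mul(-1, Mul(-13, 13))) = Mul(Mul(2, 5), Mul(-1, -169)) = Mul(10, 169) = 1690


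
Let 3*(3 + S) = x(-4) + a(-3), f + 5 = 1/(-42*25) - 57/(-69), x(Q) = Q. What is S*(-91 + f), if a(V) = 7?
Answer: 2298473/12075 ≈ 190.35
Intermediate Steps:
f = -100823/24150 (f = -5 + (1/(-42*25) - 57/(-69)) = -5 + (-1/42*1/25 - 57*(-1/69)) = -5 + (-1/1050 + 19/23) = -5 + 19927/24150 = -100823/24150 ≈ -4.1749)
S = -2 (S = -3 + (-4 + 7)/3 = -3 + (⅓)*3 = -3 + 1 = -2)
S*(-91 + f) = -2*(-91 - 100823/24150) = -2*(-2298473/24150) = 2298473/12075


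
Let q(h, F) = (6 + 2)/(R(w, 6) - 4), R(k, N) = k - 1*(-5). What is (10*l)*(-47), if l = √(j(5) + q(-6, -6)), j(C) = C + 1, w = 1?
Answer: -470*√10 ≈ -1486.3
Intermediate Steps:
R(k, N) = 5 + k (R(k, N) = k + 5 = 5 + k)
q(h, F) = 4 (q(h, F) = (6 + 2)/((5 + 1) - 4) = 8/(6 - 4) = 8/2 = 8*(½) = 4)
j(C) = 1 + C
l = √10 (l = √((1 + 5) + 4) = √(6 + 4) = √10 ≈ 3.1623)
(10*l)*(-47) = (10*√10)*(-47) = -470*√10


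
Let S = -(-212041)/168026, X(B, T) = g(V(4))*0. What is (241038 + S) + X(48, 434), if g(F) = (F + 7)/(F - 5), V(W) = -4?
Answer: 40500863029/168026 ≈ 2.4104e+5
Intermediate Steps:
g(F) = (7 + F)/(-5 + F)
X(B, T) = 0 (X(B, T) = ((7 - 4)/(-5 - 4))*0 = (3/(-9))*0 = -⅑*3*0 = -⅓*0 = 0)
S = 212041/168026 (S = -(-212041)/168026 = -1*(-212041/168026) = 212041/168026 ≈ 1.2620)
(241038 + S) + X(48, 434) = (241038 + 212041/168026) + 0 = 40500863029/168026 + 0 = 40500863029/168026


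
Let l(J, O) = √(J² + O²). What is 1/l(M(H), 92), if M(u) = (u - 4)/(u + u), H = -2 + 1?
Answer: 2*√33881/33881 ≈ 0.010866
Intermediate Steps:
H = -1
M(u) = (-4 + u)/(2*u) (M(u) = (-4 + u)/((2*u)) = (-4 + u)*(1/(2*u)) = (-4 + u)/(2*u))
1/l(M(H), 92) = 1/(√(((½)*(-4 - 1)/(-1))² + 92²)) = 1/(√(((½)*(-1)*(-5))² + 8464)) = 1/(√((5/2)² + 8464)) = 1/(√(25/4 + 8464)) = 1/(√(33881/4)) = 1/(√33881/2) = 2*√33881/33881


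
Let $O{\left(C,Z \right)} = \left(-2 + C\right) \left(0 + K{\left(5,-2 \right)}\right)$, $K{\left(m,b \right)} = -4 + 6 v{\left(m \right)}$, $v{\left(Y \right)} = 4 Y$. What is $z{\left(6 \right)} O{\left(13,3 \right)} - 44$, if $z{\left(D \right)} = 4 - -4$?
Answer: $10164$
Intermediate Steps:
$z{\left(D \right)} = 8$ ($z{\left(D \right)} = 4 + 4 = 8$)
$K{\left(m,b \right)} = -4 + 24 m$ ($K{\left(m,b \right)} = -4 + 6 \cdot 4 m = -4 + 24 m$)
$O{\left(C,Z \right)} = -232 + 116 C$ ($O{\left(C,Z \right)} = \left(-2 + C\right) \left(0 + \left(-4 + 24 \cdot 5\right)\right) = \left(-2 + C\right) \left(0 + \left(-4 + 120\right)\right) = \left(-2 + C\right) \left(0 + 116\right) = \left(-2 + C\right) 116 = -232 + 116 C$)
$z{\left(6 \right)} O{\left(13,3 \right)} - 44 = 8 \left(-232 + 116 \cdot 13\right) - 44 = 8 \left(-232 + 1508\right) - 44 = 8 \cdot 1276 - 44 = 10208 - 44 = 10164$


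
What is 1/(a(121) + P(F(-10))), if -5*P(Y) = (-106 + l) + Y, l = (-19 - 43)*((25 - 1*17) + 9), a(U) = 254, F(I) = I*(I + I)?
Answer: 1/446 ≈ 0.0022422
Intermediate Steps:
F(I) = 2*I² (F(I) = I*(2*I) = 2*I²)
l = -1054 (l = -62*((25 - 17) + 9) = -62*(8 + 9) = -62*17 = -1054)
P(Y) = 232 - Y/5 (P(Y) = -((-106 - 1054) + Y)/5 = -(-1160 + Y)/5 = 232 - Y/5)
1/(a(121) + P(F(-10))) = 1/(254 + (232 - 2*(-10)²/5)) = 1/(254 + (232 - 2*100/5)) = 1/(254 + (232 - ⅕*200)) = 1/(254 + (232 - 40)) = 1/(254 + 192) = 1/446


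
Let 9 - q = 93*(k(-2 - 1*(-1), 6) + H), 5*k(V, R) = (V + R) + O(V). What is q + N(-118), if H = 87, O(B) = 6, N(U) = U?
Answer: -42023/5 ≈ -8404.6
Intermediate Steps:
k(V, R) = 6/5 + R/5 + V/5 (k(V, R) = ((V + R) + 6)/5 = ((R + V) + 6)/5 = (6 + R + V)/5 = 6/5 + R/5 + V/5)
q = -41433/5 (q = 9 - 93*((6/5 + (⅕)*6 + (-2 - 1*(-1))/5) + 87) = 9 - 93*((6/5 + 6/5 + (-2 + 1)/5) + 87) = 9 - 93*((6/5 + 6/5 + (⅕)*(-1)) + 87) = 9 - 93*((6/5 + 6/5 - ⅕) + 87) = 9 - 93*(11/5 + 87) = 9 - 93*446/5 = 9 - 1*41478/5 = 9 - 41478/5 = -41433/5 ≈ -8286.6)
q + N(-118) = -41433/5 - 118 = -42023/5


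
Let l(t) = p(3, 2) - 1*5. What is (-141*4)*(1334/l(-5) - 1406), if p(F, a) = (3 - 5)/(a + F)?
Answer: 8390816/9 ≈ 9.3231e+5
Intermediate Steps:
p(F, a) = -2/(F + a)
l(t) = -27/5 (l(t) = -2/(3 + 2) - 1*5 = -2/5 - 5 = -27/5)
(-141*4)*(1334/l(-5) - 1406) = (-141*4)*(1334/(-27/5) - 1406) = -564*(1334*(-5/27) - 1406) = -564*(-6670/27 - 1406) = -564*(-44632/27) = 8390816/9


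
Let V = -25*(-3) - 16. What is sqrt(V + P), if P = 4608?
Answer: sqrt(4667) ≈ 68.315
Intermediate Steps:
V = 59 (V = 75 - 16 = 59)
sqrt(V + P) = sqrt(59 + 4608) = sqrt(4667)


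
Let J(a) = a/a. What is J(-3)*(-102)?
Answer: -102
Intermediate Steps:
J(a) = 1
J(-3)*(-102) = 1*(-102) = -102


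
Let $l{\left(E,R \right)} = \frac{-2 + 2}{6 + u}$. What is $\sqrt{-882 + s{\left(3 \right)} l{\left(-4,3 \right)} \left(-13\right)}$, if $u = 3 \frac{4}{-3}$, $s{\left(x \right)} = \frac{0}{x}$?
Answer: $21 i \sqrt{2} \approx 29.698 i$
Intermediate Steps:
$s{\left(x \right)} = 0$
$u = -4$ ($u = 3 \cdot 4 \left(- \frac{1}{3}\right) = 3 \left(- \frac{4}{3}\right) = -4$)
$l{\left(E,R \right)} = 0$ ($l{\left(E,R \right)} = \frac{-2 + 2}{6 - 4} = \frac{0}{2} = 0 \cdot \frac{1}{2} = 0$)
$\sqrt{-882 + s{\left(3 \right)} l{\left(-4,3 \right)} \left(-13\right)} = \sqrt{-882 + 0 \cdot 0 \left(-13\right)} = \sqrt{-882 + 0 \left(-13\right)} = \sqrt{-882 + 0} = \sqrt{-882} = 21 i \sqrt{2}$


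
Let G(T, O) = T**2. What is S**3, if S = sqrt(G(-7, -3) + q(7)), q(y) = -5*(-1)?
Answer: 162*sqrt(6) ≈ 396.82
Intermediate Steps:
q(y) = 5
S = 3*sqrt(6) (S = sqrt((-7)**2 + 5) = sqrt(49 + 5) = sqrt(54) = 3*sqrt(6) ≈ 7.3485)
S**3 = (3*sqrt(6))**3 = 162*sqrt(6)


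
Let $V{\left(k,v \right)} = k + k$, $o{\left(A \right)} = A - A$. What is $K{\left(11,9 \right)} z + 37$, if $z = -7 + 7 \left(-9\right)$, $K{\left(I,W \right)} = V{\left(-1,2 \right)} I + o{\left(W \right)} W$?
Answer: $1577$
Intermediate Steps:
$o{\left(A \right)} = 0$
$V{\left(k,v \right)} = 2 k$
$K{\left(I,W \right)} = - 2 I$ ($K{\left(I,W \right)} = 2 \left(-1\right) I + 0 W = - 2 I + 0 = - 2 I$)
$z = -70$ ($z = -7 - 63 = -70$)
$K{\left(11,9 \right)} z + 37 = \left(-2\right) 11 \left(-70\right) + 37 = \left(-22\right) \left(-70\right) + 37 = 1540 + 37 = 1577$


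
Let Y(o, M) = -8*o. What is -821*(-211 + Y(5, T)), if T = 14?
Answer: 206071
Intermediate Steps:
-821*(-211 + Y(5, T)) = -821*(-211 - 8*5) = -821*(-211 - 40) = -821*(-251) = 206071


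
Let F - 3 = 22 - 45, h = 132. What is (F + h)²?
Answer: 12544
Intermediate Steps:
F = -20 (F = 3 + (22 - 45) = 3 - 23 = -20)
(F + h)² = (-20 + 132)² = 112² = 12544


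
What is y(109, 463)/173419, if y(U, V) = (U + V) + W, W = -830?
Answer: -6/4033 ≈ -0.0014877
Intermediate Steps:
y(U, V) = -830 + U + V (y(U, V) = (U + V) - 830 = -830 + U + V)
y(109, 463)/173419 = (-830 + 109 + 463)/173419 = -258*1/173419 = -6/4033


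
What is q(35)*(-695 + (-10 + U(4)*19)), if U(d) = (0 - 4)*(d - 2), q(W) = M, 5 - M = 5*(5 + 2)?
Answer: 25710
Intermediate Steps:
M = -30 (M = 5 - 5*(5 + 2) = 5 - 5*7 = 5 - 1*35 = 5 - 35 = -30)
q(W) = -30
U(d) = 8 - 4*d (U(d) = -4*(-2 + d) = 8 - 4*d)
q(35)*(-695 + (-10 + U(4)*19)) = -30*(-695 + (-10 + (8 - 4*4)*19)) = -30*(-695 + (-10 + (8 - 16)*19)) = -30*(-695 + (-10 - 8*19)) = -30*(-695 + (-10 - 152)) = -30*(-695 - 162) = -30*(-857) = 25710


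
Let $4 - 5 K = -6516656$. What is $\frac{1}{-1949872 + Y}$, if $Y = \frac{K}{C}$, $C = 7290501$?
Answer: $- \frac{2430167}{4738514154180} \approx -5.1285 \cdot 10^{-7}$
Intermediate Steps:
$K = 1303332$ ($K = \frac{4}{5} - - \frac{6516656}{5} = \frac{4}{5} + \frac{6516656}{5} = 1303332$)
$Y = \frac{434444}{2430167}$ ($Y = \frac{1303332}{7290501} = 1303332 \cdot \frac{1}{7290501} = \frac{434444}{2430167} \approx 0.17877$)
$\frac{1}{-1949872 + Y} = \frac{1}{-1949872 + \frac{434444}{2430167}} = \frac{1}{- \frac{4738514154180}{2430167}} = - \frac{2430167}{4738514154180}$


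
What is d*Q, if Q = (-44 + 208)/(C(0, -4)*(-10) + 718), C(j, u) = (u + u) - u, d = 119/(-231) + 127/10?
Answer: 164861/62535 ≈ 2.6363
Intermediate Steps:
d = 4021/330 (d = 119*(-1/231) + 127*(⅒) = -17/33 + 127/10 = 4021/330 ≈ 12.185)
C(j, u) = u (C(j, u) = 2*u - u = u)
Q = 82/379 (Q = (-44 + 208)/(-4*(-10) + 718) = 164/(40 + 718) = 164/758 = 164*(1/758) = 82/379 ≈ 0.21636)
d*Q = (4021/330)*(82/379) = 164861/62535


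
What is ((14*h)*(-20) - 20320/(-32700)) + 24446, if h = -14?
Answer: 46379426/1635 ≈ 28367.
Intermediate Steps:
((14*h)*(-20) - 20320/(-32700)) + 24446 = ((14*(-14))*(-20) - 20320/(-32700)) + 24446 = (-196*(-20) - 20320*(-1/32700)) + 24446 = (3920 + 1016/1635) + 24446 = 6410216/1635 + 24446 = 46379426/1635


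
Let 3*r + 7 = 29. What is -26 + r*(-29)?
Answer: -716/3 ≈ -238.67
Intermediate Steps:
r = 22/3 (r = -7/3 + (⅓)*29 = -7/3 + 29/3 = 22/3 ≈ 7.3333)
-26 + r*(-29) = -26 + (22/3)*(-29) = -26 - 638/3 = -716/3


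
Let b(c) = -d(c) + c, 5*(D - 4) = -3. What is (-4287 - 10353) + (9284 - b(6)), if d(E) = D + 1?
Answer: -26788/5 ≈ -5357.6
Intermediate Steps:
D = 17/5 (D = 4 + (1/5)*(-3) = 4 - 3/5 = 17/5 ≈ 3.4000)
d(E) = 22/5 (d(E) = 17/5 + 1 = 22/5)
b(c) = -22/5 + c (b(c) = -1*22/5 + c = -22/5 + c)
(-4287 - 10353) + (9284 - b(6)) = (-4287 - 10353) + (9284 - (-22/5 + 6)) = -14640 + (9284 - 1*8/5) = -14640 + (9284 - 8/5) = -14640 + 46412/5 = -26788/5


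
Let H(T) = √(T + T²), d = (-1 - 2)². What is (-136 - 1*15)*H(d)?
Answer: -453*√10 ≈ -1432.5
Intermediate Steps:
d = 9 (d = (-3)² = 9)
(-136 - 1*15)*H(d) = (-136 - 1*15)*√(9*(1 + 9)) = (-136 - 15)*√(9*10) = -453*√10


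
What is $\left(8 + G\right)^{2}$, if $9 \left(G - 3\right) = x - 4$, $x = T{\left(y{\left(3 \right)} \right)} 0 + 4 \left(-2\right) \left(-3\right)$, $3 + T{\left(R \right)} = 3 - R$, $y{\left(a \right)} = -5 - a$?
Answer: $\frac{14161}{81} \approx 174.83$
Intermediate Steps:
$T{\left(R \right)} = - R$ ($T{\left(R \right)} = -3 - \left(-3 + R\right) = - R$)
$x = 24$ ($x = - (-5 - 3) 0 + 4 \left(-2\right) \left(-3\right) = - (-5 - 3) 0 - -24 = \left(-1\right) \left(-8\right) 0 + 24 = 8 \cdot 0 + 24 = 0 + 24 = 24$)
$G = \frac{47}{9}$ ($G = 3 + \frac{24 - 4}{9} = 3 + \frac{1}{9} \cdot 20 = 3 + \frac{20}{9} = \frac{47}{9} \approx 5.2222$)
$\left(8 + G\right)^{2} = \left(8 + \frac{47}{9}\right)^{2} = \left(\frac{119}{9}\right)^{2} = \frac{14161}{81}$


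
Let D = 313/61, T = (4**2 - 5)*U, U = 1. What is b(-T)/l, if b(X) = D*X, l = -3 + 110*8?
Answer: -3443/53497 ≈ -0.064359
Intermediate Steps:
l = 877 (l = -3 + 880 = 877)
T = 11 (T = (4**2 - 5)*1 = (16 - 5)*1 = 11*1 = 11)
D = 313/61 (D = 313*(1/61) = 313/61 ≈ 5.1311)
b(X) = 313*X/61
b(-T)/l = (313*(-1*11)/61)/877 = ((313/61)*(-11))*(1/877) = -3443/61*1/877 = -3443/53497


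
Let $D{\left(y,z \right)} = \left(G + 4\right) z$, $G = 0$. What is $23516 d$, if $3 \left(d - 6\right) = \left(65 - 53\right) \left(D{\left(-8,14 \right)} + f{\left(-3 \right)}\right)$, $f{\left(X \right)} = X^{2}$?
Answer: $6255256$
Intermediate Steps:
$D{\left(y,z \right)} = 4 z$ ($D{\left(y,z \right)} = \left(0 + 4\right) z = 4 z$)
$d = 266$ ($d = 6 + \frac{\left(65 - 53\right) \left(4 \cdot 14 + \left(-3\right)^{2}\right)}{3} = 6 + \frac{12 \left(56 + 9\right)}{3} = 6 + \frac{12 \cdot 65}{3} = 6 + \frac{1}{3} \cdot 780 = 6 + 260 = 266$)
$23516 d = 23516 \cdot 266 = 6255256$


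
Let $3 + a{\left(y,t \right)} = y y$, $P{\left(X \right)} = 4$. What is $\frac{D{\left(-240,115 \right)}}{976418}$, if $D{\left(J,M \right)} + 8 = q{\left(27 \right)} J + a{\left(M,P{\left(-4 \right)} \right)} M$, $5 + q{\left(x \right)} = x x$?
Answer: $\frac{673381}{488209} \approx 1.3793$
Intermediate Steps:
$q{\left(x \right)} = -5 + x^{2}$ ($q{\left(x \right)} = -5 + x x = -5 + x^{2}$)
$a{\left(y,t \right)} = -3 + y^{2}$ ($a{\left(y,t \right)} = -3 + y y = -3 + y^{2}$)
$D{\left(J,M \right)} = -8 + 724 J + M \left(-3 + M^{2}\right)$ ($D{\left(J,M \right)} = -8 + \left(\left(-5 + 27^{2}\right) J + \left(-3 + M^{2}\right) M\right) = -8 + \left(\left(-5 + 729\right) J + M \left(-3 + M^{2}\right)\right) = -8 + \left(724 J + M \left(-3 + M^{2}\right)\right) = -8 + 724 J + M \left(-3 + M^{2}\right)$)
$\frac{D{\left(-240,115 \right)}}{976418} = \frac{-8 + 724 \left(-240\right) + 115 \left(-3 + 115^{2}\right)}{976418} = \left(-8 - 173760 + 115 \left(-3 + 13225\right)\right) \frac{1}{976418} = \left(-8 - 173760 + 115 \cdot 13222\right) \frac{1}{976418} = \left(-8 - 173760 + 1520530\right) \frac{1}{976418} = 1346762 \cdot \frac{1}{976418} = \frac{673381}{488209}$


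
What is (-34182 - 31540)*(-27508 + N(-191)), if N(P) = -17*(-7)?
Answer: 1800059858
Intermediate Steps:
N(P) = 119
(-34182 - 31540)*(-27508 + N(-191)) = (-34182 - 31540)*(-27508 + 119) = -65722*(-27389) = 1800059858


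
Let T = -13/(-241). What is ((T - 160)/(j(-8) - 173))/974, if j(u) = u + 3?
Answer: 38547/41782652 ≈ 0.00092256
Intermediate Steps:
j(u) = 3 + u
T = 13/241 (T = -13*(-1/241) = 13/241 ≈ 0.053942)
((T - 160)/(j(-8) - 173))/974 = ((13/241 - 160)/((3 - 8) - 173))/974 = -38547/(241*(-5 - 173))*(1/974) = -38547/241/(-178)*(1/974) = -38547/241*(-1/178)*(1/974) = (38547/42898)*(1/974) = 38547/41782652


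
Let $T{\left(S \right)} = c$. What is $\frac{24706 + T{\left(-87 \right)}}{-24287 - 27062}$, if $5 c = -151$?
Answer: $- \frac{123379}{256745} \approx -0.48055$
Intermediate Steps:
$c = - \frac{151}{5}$ ($c = \frac{1}{5} \left(-151\right) = - \frac{151}{5} \approx -30.2$)
$T{\left(S \right)} = - \frac{151}{5}$
$\frac{24706 + T{\left(-87 \right)}}{-24287 - 27062} = \frac{24706 - \frac{151}{5}}{-24287 - 27062} = \frac{123379}{5 \left(-51349\right)} = \frac{123379}{5} \left(- \frac{1}{51349}\right) = - \frac{123379}{256745}$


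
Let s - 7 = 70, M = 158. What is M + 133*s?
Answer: 10399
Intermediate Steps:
s = 77 (s = 7 + 70 = 77)
M + 133*s = 158 + 133*77 = 158 + 10241 = 10399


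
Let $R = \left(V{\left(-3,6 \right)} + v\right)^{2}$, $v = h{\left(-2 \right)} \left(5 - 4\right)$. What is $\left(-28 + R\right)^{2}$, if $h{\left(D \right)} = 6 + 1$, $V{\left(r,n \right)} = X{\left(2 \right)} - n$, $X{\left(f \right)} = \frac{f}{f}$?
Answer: $576$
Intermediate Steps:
$X{\left(f \right)} = 1$
$V{\left(r,n \right)} = 1 - n$
$h{\left(D \right)} = 7$
$v = 7$ ($v = 7 \left(5 - 4\right) = 7 \cdot 1 = 7$)
$R = 4$ ($R = \left(\left(1 - 6\right) + 7\right)^{2} = \left(-5 + 7\right)^{2} = 2^{2} = 4$)
$\left(-28 + R\right)^{2} = \left(-28 + 4\right)^{2} = \left(-24\right)^{2} = 576$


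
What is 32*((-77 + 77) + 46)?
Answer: 1472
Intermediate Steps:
32*((-77 + 77) + 46) = 32*(0 + 46) = 32*46 = 1472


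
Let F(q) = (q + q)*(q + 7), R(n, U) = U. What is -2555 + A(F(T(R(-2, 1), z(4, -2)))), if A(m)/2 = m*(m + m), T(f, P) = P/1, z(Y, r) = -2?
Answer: -955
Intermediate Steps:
T(f, P) = P (T(f, P) = P*1 = P)
F(q) = 2*q*(7 + q) (F(q) = (2*q)*(7 + q) = 2*q*(7 + q))
A(m) = 4*m² (A(m) = 2*(m*(m + m)) = 2*(m*(2*m)) = 2*(2*m²) = 4*m²)
-2555 + A(F(T(R(-2, 1), z(4, -2)))) = -2555 + 4*(2*(-2)*(7 - 2))² = -2555 + 4*(2*(-2)*5)² = -2555 + 4*(-20)² = -2555 + 4*400 = -2555 + 1600 = -955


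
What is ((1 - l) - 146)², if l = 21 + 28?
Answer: 37636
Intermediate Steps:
l = 49
((1 - l) - 146)² = ((1 - 1*49) - 146)² = ((1 - 49) - 146)² = (-48 - 146)² = (-194)² = 37636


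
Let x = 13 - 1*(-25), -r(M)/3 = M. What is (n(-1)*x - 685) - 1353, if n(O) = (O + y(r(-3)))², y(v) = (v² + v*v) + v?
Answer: 1096162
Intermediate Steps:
r(M) = -3*M
x = 38 (x = 13 + 25 = 38)
y(v) = v + 2*v² (y(v) = (v² + v²) + v = 2*v² + v = v + 2*v²)
n(O) = (171 + O)² (n(O) = (O + (-3*(-3))*(1 + 2*(-3*(-3))))² = (O + 9*(1 + 2*9))² = (O + 9*(1 + 18))² = (O + 9*19)² = (O + 171)² = (171 + O)²)
(n(-1)*x - 685) - 1353 = ((171 - 1)²*38 - 685) - 1353 = (170²*38 - 685) - 1353 = (28900*38 - 685) - 1353 = (1098200 - 685) - 1353 = 1097515 - 1353 = 1096162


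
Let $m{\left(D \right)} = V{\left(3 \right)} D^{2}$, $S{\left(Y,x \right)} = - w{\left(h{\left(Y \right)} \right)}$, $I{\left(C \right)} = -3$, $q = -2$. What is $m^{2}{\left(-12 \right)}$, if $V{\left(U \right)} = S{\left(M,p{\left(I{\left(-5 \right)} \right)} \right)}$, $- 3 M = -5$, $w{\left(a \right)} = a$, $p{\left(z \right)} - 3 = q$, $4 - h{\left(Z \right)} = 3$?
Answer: $20736$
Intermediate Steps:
$h{\left(Z \right)} = 1$ ($h{\left(Z \right)} = 4 - 3 = 1$)
$p{\left(z \right)} = 1$ ($p{\left(z \right)} = 3 - 2 = 1$)
$M = \frac{5}{3}$ ($M = \left(- \frac{1}{3}\right) \left(-5\right) = \frac{5}{3} \approx 1.6667$)
$S{\left(Y,x \right)} = -1$ ($S{\left(Y,x \right)} = \left(-1\right) 1 = -1$)
$V{\left(U \right)} = -1$
$m{\left(D \right)} = - D^{2}$
$m^{2}{\left(-12 \right)} = \left(- \left(-12\right)^{2}\right)^{2} = \left(\left(-1\right) 144\right)^{2} = \left(-144\right)^{2} = 20736$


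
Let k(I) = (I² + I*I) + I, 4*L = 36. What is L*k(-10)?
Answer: 1710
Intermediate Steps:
L = 9 (L = (¼)*36 = 9)
k(I) = I + 2*I² (k(I) = (I² + I²) + I = 2*I² + I = I + 2*I²)
L*k(-10) = 9*(-10*(1 + 2*(-10))) = 9*(-10*(1 - 20)) = 9*(-10*(-19)) = 9*190 = 1710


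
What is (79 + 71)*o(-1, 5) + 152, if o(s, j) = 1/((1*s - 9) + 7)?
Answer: 102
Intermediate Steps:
o(s, j) = 1/(-2 + s) (o(s, j) = 1/((s - 9) + 7) = 1/((-9 + s) + 7) = 1/(-2 + s))
(79 + 71)*o(-1, 5) + 152 = (79 + 71)/(-2 - 1) + 152 = 150/(-3) + 152 = 150*(-⅓) + 152 = -50 + 152 = 102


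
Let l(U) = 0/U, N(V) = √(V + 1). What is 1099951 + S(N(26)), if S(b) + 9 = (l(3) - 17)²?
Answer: 1100231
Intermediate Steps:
N(V) = √(1 + V)
l(U) = 0
S(b) = 280 (S(b) = -9 + (0 - 17)² = -9 + (-17)² = -9 + 289 = 280)
1099951 + S(N(26)) = 1099951 + 280 = 1100231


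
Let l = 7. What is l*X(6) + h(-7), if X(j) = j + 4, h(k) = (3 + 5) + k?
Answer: 71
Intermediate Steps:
h(k) = 8 + k
X(j) = 4 + j
l*X(6) + h(-7) = 7*(4 + 6) + (8 - 7) = 7*10 + 1 = 70 + 1 = 71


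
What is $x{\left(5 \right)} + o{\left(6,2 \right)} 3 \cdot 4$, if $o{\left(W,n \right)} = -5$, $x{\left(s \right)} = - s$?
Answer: $-65$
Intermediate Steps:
$x{\left(5 \right)} + o{\left(6,2 \right)} 3 \cdot 4 = \left(-1\right) 5 - 5 \cdot 3 \cdot 4 = -5 - 60 = -65$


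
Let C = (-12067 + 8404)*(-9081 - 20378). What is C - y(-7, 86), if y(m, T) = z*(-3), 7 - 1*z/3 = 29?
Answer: 107908119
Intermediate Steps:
z = -66 (z = 21 - 3*29 = 21 - 87 = -66)
y(m, T) = 198 (y(m, T) = -66*(-3) = 198)
C = 107908317 (C = -3663*(-29459) = 107908317)
C - y(-7, 86) = 107908317 - 1*198 = 107908317 - 198 = 107908119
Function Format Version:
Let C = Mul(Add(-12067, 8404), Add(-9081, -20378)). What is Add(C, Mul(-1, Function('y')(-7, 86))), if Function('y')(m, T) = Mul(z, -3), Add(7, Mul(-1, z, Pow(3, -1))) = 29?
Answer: 107908119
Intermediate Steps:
z = -66 (z = Add(21, Mul(-3, 29)) = Add(21, -87) = -66)
Function('y')(m, T) = 198 (Function('y')(m, T) = Mul(-66, -3) = 198)
C = 107908317 (C = Mul(-3663, -29459) = 107908317)
Add(C, Mul(-1, Function('y')(-7, 86))) = Add(107908317, Mul(-1, 198)) = Add(107908317, -198) = 107908119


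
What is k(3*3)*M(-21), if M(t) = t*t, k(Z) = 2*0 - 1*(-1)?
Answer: 441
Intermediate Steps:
k(Z) = 1 (k(Z) = 0 + 1 = 1)
M(t) = t**2
k(3*3)*M(-21) = 1*(-21)**2 = 1*441 = 441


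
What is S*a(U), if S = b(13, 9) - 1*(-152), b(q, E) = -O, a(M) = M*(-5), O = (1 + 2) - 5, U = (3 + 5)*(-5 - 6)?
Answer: 67760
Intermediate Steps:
U = -88 (U = 8*(-11) = -88)
O = -2 (O = 3 - 5 = -2)
a(M) = -5*M
b(q, E) = 2 (b(q, E) = -1*(-2) = 2)
S = 154 (S = 2 - 1*(-152) = 2 + 152 = 154)
S*a(U) = 154*(-5*(-88)) = 154*440 = 67760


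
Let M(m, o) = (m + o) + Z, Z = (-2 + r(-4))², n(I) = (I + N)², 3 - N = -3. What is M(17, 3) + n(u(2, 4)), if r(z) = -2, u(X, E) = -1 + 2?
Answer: 85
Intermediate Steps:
u(X, E) = 1
N = 6 (N = 3 - 1*(-3) = 3 + 3 = 6)
n(I) = (6 + I)² (n(I) = (I + 6)² = (6 + I)²)
Z = 16 (Z = (-2 - 2)² = (-4)² = 16)
M(m, o) = 16 + m + o (M(m, o) = (m + o) + 16 = 16 + m + o)
M(17, 3) + n(u(2, 4)) = (16 + 17 + 3) + (6 + 1)² = 36 + 7² = 36 + 49 = 85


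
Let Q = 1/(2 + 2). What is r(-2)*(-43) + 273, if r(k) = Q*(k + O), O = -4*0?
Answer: 589/2 ≈ 294.50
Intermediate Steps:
Q = 1/4 ≈ 0.25000
O = 0
r(k) = k/4 (r(k) = (k + 0)/4 = k/4)
r(-2)*(-43) + 273 = ((1/4)*(-2))*(-43) + 273 = -1/2*(-43) + 273 = 43/2 + 273 = 589/2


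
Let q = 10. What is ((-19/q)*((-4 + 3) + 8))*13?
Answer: -1729/10 ≈ -172.90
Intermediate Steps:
((-19/q)*((-4 + 3) + 8))*13 = ((-19/10)*((-4 + 3) + 8))*13 = ((-19*⅒)*(-1 + 8))*13 = -19/10*7*13 = -133/10*13 = -1729/10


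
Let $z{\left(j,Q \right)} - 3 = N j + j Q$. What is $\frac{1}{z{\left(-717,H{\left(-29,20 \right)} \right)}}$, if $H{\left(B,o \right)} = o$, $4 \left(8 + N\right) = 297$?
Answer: $- \frac{4}{247353} \approx -1.6171 \cdot 10^{-5}$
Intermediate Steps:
$N = \frac{265}{4}$ ($N = -8 + \frac{1}{4} \cdot 297 = -8 + \frac{297}{4} = \frac{265}{4} \approx 66.25$)
$z{\left(j,Q \right)} = 3 + \frac{265 j}{4} + Q j$ ($z{\left(j,Q \right)} = 3 + \left(\frac{265 j}{4} + j Q\right) = 3 + \left(\frac{265 j}{4} + Q j\right) = 3 + \frac{265 j}{4} + Q j$)
$\frac{1}{z{\left(-717,H{\left(-29,20 \right)} \right)}} = \frac{1}{3 + \frac{265}{4} \left(-717\right) + 20 \left(-717\right)} = \frac{1}{3 - \frac{190005}{4} - 14340} = \frac{1}{- \frac{247353}{4}} = - \frac{4}{247353}$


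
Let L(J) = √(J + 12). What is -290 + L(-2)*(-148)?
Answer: -290 - 148*√10 ≈ -758.02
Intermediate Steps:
L(J) = √(12 + J)
-290 + L(-2)*(-148) = -290 + √(12 - 2)*(-148) = -290 + √10*(-148) = -290 - 148*√10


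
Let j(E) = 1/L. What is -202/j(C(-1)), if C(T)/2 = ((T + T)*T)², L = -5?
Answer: 1010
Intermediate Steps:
C(T) = 8*T⁴ (C(T) = 2*((T + T)*T)² = 2*((2*T)*T)² = 2*(2*T²)² = 2*(4*T⁴) = 8*T⁴)
j(E) = -⅕ (j(E) = 1/(-5) = -⅕)
-202/j(C(-1)) = -202/(-⅕) = -202*(-5) = 1010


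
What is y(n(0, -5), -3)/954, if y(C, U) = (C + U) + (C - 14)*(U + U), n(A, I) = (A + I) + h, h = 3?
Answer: 91/954 ≈ 0.095388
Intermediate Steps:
n(A, I) = 3 + A + I (n(A, I) = (A + I) + 3 = 3 + A + I)
y(C, U) = C + U + 2*U*(-14 + C) (y(C, U) = (C + U) + (-14 + C)*(2*U) = (C + U) + 2*U*(-14 + C) = C + U + 2*U*(-14 + C))
y(n(0, -5), -3)/954 = ((3 + 0 - 5) - 27*(-3) + 2*(3 + 0 - 5)*(-3))/954 = (-2 + 81 + 2*(-2)*(-3))*(1/954) = (-2 + 81 + 12)*(1/954) = 91*(1/954) = 91/954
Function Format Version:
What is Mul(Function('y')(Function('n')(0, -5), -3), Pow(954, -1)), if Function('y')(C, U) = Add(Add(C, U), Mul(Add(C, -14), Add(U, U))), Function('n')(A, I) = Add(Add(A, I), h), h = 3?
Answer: Rational(91, 954) ≈ 0.095388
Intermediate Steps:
Function('n')(A, I) = Add(3, A, I) (Function('n')(A, I) = Add(Add(A, I), 3) = Add(3, A, I))
Function('y')(C, U) = Add(C, U, Mul(2, U, Add(-14, C))) (Function('y')(C, U) = Add(Add(C, U), Mul(Add(-14, C), Mul(2, U))) = Add(Add(C, U), Mul(2, U, Add(-14, C))) = Add(C, U, Mul(2, U, Add(-14, C))))
Mul(Function('y')(Function('n')(0, -5), -3), Pow(954, -1)) = Mul(Add(Add(3, 0, -5), Mul(-27, -3), Mul(2, Add(3, 0, -5), -3)), Pow(954, -1)) = Mul(Add(-2, 81, Mul(2, -2, -3)), Rational(1, 954)) = Mul(Add(-2, 81, 12), Rational(1, 954)) = Mul(91, Rational(1, 954)) = Rational(91, 954)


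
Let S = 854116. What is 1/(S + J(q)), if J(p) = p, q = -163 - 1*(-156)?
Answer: 1/854109 ≈ 1.1708e-6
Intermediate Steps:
q = -7 (q = -163 + 156 = -7)
1/(S + J(q)) = 1/(854116 - 7) = 1/854109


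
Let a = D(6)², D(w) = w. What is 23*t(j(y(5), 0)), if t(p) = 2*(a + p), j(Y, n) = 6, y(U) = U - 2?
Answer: 1932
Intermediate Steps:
y(U) = -2 + U
a = 36 (a = 6² = 36)
t(p) = 72 + 2*p (t(p) = 2*(36 + p) = 72 + 2*p)
23*t(j(y(5), 0)) = 23*(72 + 2*6) = 23*(72 + 12) = 23*84 = 1932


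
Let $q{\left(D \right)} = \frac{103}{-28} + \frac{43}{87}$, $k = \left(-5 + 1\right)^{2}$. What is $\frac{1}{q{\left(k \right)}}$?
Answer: $- \frac{2436}{7757} \approx -0.31404$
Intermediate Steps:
$k = 16$ ($k = \left(-4\right)^{2} = 16$)
$q{\left(D \right)} = - \frac{7757}{2436}$ ($q{\left(D \right)} = 103 \left(- \frac{1}{28}\right) + 43 \cdot \frac{1}{87} = - \frac{103}{28} + \frac{43}{87} = - \frac{7757}{2436}$)
$\frac{1}{q{\left(k \right)}} = \frac{1}{- \frac{7757}{2436}} = - \frac{2436}{7757}$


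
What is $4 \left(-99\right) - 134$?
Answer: $-530$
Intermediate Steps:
$4 \left(-99\right) - 134 = -396 - 134 = -530$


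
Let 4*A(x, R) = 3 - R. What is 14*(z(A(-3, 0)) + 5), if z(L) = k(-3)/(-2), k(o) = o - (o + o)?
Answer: 49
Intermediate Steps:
k(o) = -o (k(o) = o - 2*o = -o)
A(x, R) = 3/4 - R/4 (A(x, R) = (3 - R)/4 = 3/4 - R/4)
z(L) = -3/2 (z(L) = -1*(-3)/(-2) = 3*(-1/2) = -3/2)
14*(z(A(-3, 0)) + 5) = 14*(-3/2 + 5) = 14*(7/2) = 49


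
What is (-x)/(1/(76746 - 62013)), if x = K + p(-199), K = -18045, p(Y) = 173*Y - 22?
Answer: 773394102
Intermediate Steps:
p(Y) = -22 + 173*Y
x = -52494 (x = -18045 + (-22 + 173*(-199)) = -18045 + (-22 - 34427) = -18045 - 34449 = -52494)
(-x)/(1/(76746 - 62013)) = (-1*(-52494))/(1/(76746 - 62013)) = 52494/(1/14733) = 52494*14733 = 773394102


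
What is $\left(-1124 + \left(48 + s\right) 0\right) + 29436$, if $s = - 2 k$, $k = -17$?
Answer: $28312$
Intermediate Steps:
$s = 34$ ($s = \left(-2\right) \left(-17\right) = 34$)
$\left(-1124 + \left(48 + s\right) 0\right) + 29436 = \left(-1124 + \left(48 + 34\right) 0\right) + 29436 = \left(-1124 + 82 \cdot 0\right) + 29436 = \left(-1124 + 0\right) + 29436 = -1124 + 29436 = 28312$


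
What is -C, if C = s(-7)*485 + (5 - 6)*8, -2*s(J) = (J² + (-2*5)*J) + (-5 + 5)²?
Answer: 57731/2 ≈ 28866.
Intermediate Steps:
s(J) = 5*J - J²/2 (s(J) = -((J² + (-2*5)*J) + (-5 + 5)²)/2 = -((J² - 10*J) + 0²)/2 = -((J² - 10*J) + 0)/2 = -(J² - 10*J)/2 = 5*J - J²/2)
C = -57731/2 (C = ((½)*(-7)*(10 - 1*(-7)))*485 + (5 - 6)*8 = ((½)*(-7)*(10 + 7))*485 - 1*8 = ((½)*(-7)*17)*485 - 8 = -119/2*485 - 8 = -57715/2 - 8 = -57731/2 ≈ -28866.)
-C = -1*(-57731/2) = 57731/2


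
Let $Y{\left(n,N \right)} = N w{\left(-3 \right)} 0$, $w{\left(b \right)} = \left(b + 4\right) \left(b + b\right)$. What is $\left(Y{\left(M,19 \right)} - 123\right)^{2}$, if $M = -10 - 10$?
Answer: $15129$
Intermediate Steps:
$w{\left(b \right)} = 2 b \left(4 + b\right)$ ($w{\left(b \right)} = \left(4 + b\right) 2 b = 2 b \left(4 + b\right)$)
$M = -20$
$Y{\left(n,N \right)} = 0$ ($Y{\left(n,N \right)} = N 2 \left(-3\right) \left(4 - 3\right) 0 = N 2 \left(-3\right) 1 \cdot 0 = N \left(-6\right) 0 = - 6 N 0 = 0$)
$\left(Y{\left(M,19 \right)} - 123\right)^{2} = \left(0 - 123\right)^{2} = \left(-123\right)^{2} = 15129$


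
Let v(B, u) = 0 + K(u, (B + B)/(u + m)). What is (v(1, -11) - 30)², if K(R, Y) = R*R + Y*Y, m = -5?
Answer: 33930625/4096 ≈ 8283.8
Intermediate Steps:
K(R, Y) = R² + Y²
v(B, u) = u² + 4*B²/(-5 + u)² (v(B, u) = 0 + (u² + ((B + B)/(u - 5))²) = 0 + (u² + ((2*B)/(-5 + u))²) = 0 + (u² + (2*B/(-5 + u))²) = 0 + (u² + 4*B²/(-5 + u)²) = u² + 4*B²/(-5 + u)²)
(v(1, -11) - 30)² = (((-11)² + 4*1²/(-5 - 11)²) - 30)² = ((121 + 4*1/(-16)²) - 30)² = ((121 + 4*1*(1/256)) - 30)² = ((121 + 1/64) - 30)² = (7745/64 - 30)² = (5825/64)² = 33930625/4096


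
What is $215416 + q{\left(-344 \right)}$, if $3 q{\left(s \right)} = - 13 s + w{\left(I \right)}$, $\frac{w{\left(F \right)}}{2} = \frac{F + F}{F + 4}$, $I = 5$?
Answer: $\frac{5856500}{27} \approx 2.1691 \cdot 10^{5}$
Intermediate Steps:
$w{\left(F \right)} = \frac{4 F}{4 + F}$ ($w{\left(F \right)} = 2 \frac{F + F}{F + 4} = 2 \frac{2 F}{4 + F} = \frac{4 F}{4 + F}$)
$q{\left(s \right)} = \frac{20}{27} - \frac{13 s}{3}$ ($q{\left(s \right)} = \frac{- 13 s + 4 \cdot 5 \frac{1}{4 + 5}}{3} = \frac{- 13 s + 4 \cdot 5 \cdot \frac{1}{9}}{3} = \frac{- 13 s + \frac{20}{9}}{3} = \frac{\frac{20}{9} - 13 s}{3} = \frac{20}{27} - \frac{13 s}{3}$)
$215416 + q{\left(-344 \right)} = 215416 + \left(\frac{20}{27} - - \frac{4472}{3}\right) = 215416 + \left(\frac{20}{27} + \frac{4472}{3}\right) = 215416 + \frac{40268}{27} = \frac{5856500}{27}$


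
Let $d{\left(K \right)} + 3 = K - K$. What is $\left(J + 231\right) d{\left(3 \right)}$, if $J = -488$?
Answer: $771$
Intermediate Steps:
$d{\left(K \right)} = -3$ ($d{\left(K \right)} = -3 + \left(K - K\right) = -3 + 0 = -3$)
$\left(J + 231\right) d{\left(3 \right)} = \left(-488 + 231\right) \left(-3\right) = \left(-257\right) \left(-3\right) = 771$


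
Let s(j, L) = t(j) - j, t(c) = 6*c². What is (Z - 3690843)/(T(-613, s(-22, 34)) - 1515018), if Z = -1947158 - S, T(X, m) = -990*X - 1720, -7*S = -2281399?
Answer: 20873703/3184538 ≈ 6.5547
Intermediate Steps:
S = 2281399/7 (S = -⅐*(-2281399) = 2281399/7 ≈ 3.2591e+5)
s(j, L) = -j + 6*j² (s(j, L) = 6*j² - j = -j + 6*j²)
T(X, m) = -1720 - 990*X
Z = -15911505/7 (Z = -1947158 - 1*2281399/7 = -1947158 - 2281399/7 = -15911505/7 ≈ -2.2731e+6)
(Z - 3690843)/(T(-613, s(-22, 34)) - 1515018) = (-15911505/7 - 3690843)/((-1720 - 990*(-613)) - 1515018) = -41747406/(7*((-1720 + 606870) - 1515018)) = -41747406/(7*(605150 - 1515018)) = -41747406/7/(-909868) = -41747406/7*(-1/909868) = 20873703/3184538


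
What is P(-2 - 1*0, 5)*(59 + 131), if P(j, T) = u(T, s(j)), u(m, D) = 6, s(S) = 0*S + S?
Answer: 1140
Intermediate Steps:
s(S) = S (s(S) = 0 + S = S)
P(j, T) = 6
P(-2 - 1*0, 5)*(59 + 131) = 6*(59 + 131) = 6*190 = 1140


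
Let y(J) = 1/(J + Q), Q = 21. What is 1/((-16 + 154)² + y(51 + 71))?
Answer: 143/2723293 ≈ 5.2510e-5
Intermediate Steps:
y(J) = 1/(21 + J) (y(J) = 1/(J + 21) = 1/(21 + J))
1/((-16 + 154)² + y(51 + 71)) = 1/((-16 + 154)² + 1/(21 + (51 + 71))) = 1/(138² + 1/(21 + 122)) = 1/(19044 + 1/143) = 1/(2723293/143) = 143/2723293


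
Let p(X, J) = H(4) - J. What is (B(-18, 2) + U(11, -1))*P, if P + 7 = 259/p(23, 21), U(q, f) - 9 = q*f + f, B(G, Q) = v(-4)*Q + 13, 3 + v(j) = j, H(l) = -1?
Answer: 826/11 ≈ 75.091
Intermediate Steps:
v(j) = -3 + j
p(X, J) = -1 - J
B(G, Q) = 13 - 7*Q (B(G, Q) = (-3 - 4)*Q + 13 = -7*Q + 13 = 13 - 7*Q)
U(q, f) = 9 + f + f*q (U(q, f) = 9 + (q*f + f) = 9 + (f*q + f) = 9 + (f + f*q) = 9 + f + f*q)
P = -413/22 (P = -7 + 259/(-1 - 1*21) = -7 + 259/(-1 - 21) = -7 + 259/(-22) = -7 + 259*(-1/22) = -7 - 259/22 = -413/22 ≈ -18.773)
(B(-18, 2) + U(11, -1))*P = ((13 - 7*2) + (9 - 1 - 1*11))*(-413/22) = ((13 - 14) + (9 - 1 - 11))*(-413/22) = (-1 - 3)*(-413/22) = -4*(-413/22) = 826/11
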